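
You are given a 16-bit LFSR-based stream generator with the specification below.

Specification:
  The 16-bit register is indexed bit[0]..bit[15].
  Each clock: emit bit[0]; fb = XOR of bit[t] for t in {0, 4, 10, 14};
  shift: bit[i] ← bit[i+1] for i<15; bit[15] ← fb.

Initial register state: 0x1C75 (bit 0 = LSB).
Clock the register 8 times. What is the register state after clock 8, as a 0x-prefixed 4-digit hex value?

0x311C

reg_0 = 0x1C75
clock 1: out=1, reg = 0x8E3A
clock 2: out=0, reg = 0x471D
clock 3: out=1, reg = 0x238E
clock 4: out=0, reg = 0x11C7
clock 5: out=1, reg = 0x88E3
clock 6: out=1, reg = 0xC471
clock 7: out=1, reg = 0x6238
clock 8: out=0, reg = 0x311C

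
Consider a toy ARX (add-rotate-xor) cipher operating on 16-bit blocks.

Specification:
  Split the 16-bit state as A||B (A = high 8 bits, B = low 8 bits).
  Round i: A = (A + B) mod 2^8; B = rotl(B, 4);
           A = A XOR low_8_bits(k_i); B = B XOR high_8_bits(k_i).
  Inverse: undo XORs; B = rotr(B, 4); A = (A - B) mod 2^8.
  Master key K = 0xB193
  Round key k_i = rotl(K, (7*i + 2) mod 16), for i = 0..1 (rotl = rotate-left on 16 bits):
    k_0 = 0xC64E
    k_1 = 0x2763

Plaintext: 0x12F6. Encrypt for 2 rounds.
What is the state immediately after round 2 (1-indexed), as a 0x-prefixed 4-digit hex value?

0x8CBD

s_0 = plaintext = 0x12F6
s_1 = Round(s_0, k_0) = 0x46A9
s_2 = Round(s_1, k_1) = 0x8CBD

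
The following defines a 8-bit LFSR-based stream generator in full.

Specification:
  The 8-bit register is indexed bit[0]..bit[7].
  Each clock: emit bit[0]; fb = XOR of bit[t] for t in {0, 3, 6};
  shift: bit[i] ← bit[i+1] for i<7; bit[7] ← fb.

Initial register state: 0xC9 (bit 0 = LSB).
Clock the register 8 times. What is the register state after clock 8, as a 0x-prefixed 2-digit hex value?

0x0F

reg_0 = 0xC9
clock 1: out=1, reg = 0xE4
clock 2: out=0, reg = 0xF2
clock 3: out=0, reg = 0xF9
clock 4: out=1, reg = 0xFC
clock 5: out=0, reg = 0x7E
clock 6: out=0, reg = 0x3F
clock 7: out=1, reg = 0x1F
clock 8: out=1, reg = 0x0F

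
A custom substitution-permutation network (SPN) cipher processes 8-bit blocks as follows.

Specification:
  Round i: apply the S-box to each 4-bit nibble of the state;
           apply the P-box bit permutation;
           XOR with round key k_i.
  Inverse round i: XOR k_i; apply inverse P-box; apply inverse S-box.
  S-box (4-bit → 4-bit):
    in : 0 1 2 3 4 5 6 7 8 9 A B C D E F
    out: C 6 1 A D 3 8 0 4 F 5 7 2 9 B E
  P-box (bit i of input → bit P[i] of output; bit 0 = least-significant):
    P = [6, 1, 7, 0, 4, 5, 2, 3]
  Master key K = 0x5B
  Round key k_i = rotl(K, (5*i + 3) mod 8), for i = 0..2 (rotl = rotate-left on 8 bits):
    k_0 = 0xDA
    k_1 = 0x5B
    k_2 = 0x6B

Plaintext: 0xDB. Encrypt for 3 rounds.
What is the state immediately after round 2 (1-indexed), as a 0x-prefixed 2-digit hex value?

0xD6

s_0 = plaintext = 0xDB
s_1 = Round(s_0, k_0) = 0x00
s_2 = Round(s_1, k_1) = 0xD6
s_3 = Round(s_2, k_2) = 0x72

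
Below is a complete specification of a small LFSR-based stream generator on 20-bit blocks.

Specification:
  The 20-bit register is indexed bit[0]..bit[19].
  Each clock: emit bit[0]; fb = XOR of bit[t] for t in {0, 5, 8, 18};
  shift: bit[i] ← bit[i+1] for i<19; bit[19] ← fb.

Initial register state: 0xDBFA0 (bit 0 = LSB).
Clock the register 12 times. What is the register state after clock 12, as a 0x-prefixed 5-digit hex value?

0x335DB

reg_0 = 0xDBFA0
clock 1: out=0, reg = 0xEDFD0
clock 2: out=0, reg = 0x76FE8
clock 3: out=0, reg = 0xBB7F4
clock 4: out=0, reg = 0x5DBFA
clock 5: out=0, reg = 0xAEDFD
clock 6: out=1, reg = 0xD76FE
clock 7: out=0, reg = 0x6BB7F
clock 8: out=1, reg = 0x35DBF
clock 9: out=1, reg = 0x9AEDF
clock 10: out=1, reg = 0xCD76F
clock 11: out=1, reg = 0x66BB7
clock 12: out=1, reg = 0x335DB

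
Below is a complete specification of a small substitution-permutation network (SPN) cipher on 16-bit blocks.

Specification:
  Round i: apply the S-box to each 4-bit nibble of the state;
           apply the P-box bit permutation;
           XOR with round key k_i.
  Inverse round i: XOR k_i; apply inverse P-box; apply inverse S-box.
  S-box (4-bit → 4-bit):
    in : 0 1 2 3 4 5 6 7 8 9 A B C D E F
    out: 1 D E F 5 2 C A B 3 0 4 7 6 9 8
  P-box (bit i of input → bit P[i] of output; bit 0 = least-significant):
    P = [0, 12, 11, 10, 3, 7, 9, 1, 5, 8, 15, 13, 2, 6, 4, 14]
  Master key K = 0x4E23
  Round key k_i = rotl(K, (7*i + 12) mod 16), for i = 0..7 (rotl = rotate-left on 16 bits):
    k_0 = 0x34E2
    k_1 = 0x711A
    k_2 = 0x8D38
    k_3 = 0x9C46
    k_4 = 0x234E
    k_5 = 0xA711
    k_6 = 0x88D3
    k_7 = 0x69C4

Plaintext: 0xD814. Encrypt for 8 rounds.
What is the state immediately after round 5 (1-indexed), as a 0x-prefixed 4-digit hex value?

0x813E

s_0 = plaintext = 0xD814
s_1 = Round(s_0, k_0) = 0x1F99
s_2 = Round(s_1, k_1) = 0x0187
s_3 = Round(s_2, k_2) = 0x3996
s_4 = Round(s_3, k_3) = 0xD1BA
s_5 = Round(s_4, k_4) = 0x813E
s_6 = Round(s_5, k_5) = 0x41FE
s_7 = Round(s_6, k_6) = 0x2CE4
s_8 = Round(s_7, k_7) = 0xA0BF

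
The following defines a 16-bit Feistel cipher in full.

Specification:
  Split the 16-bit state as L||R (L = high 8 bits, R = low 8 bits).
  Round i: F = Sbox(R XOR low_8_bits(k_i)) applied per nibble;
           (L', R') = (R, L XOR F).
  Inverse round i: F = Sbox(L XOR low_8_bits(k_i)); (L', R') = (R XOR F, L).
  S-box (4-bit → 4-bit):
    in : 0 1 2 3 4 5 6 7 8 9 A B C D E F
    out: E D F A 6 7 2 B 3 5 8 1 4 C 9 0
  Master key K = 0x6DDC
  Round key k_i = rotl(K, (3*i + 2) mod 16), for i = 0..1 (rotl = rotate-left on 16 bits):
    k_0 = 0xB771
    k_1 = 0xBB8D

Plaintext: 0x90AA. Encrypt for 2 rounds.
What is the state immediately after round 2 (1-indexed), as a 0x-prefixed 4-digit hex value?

0x516E

s_0 = plaintext = 0x90AA
s_1 = Round(s_0, k_0) = 0xAA51
s_2 = Round(s_1, k_1) = 0x516E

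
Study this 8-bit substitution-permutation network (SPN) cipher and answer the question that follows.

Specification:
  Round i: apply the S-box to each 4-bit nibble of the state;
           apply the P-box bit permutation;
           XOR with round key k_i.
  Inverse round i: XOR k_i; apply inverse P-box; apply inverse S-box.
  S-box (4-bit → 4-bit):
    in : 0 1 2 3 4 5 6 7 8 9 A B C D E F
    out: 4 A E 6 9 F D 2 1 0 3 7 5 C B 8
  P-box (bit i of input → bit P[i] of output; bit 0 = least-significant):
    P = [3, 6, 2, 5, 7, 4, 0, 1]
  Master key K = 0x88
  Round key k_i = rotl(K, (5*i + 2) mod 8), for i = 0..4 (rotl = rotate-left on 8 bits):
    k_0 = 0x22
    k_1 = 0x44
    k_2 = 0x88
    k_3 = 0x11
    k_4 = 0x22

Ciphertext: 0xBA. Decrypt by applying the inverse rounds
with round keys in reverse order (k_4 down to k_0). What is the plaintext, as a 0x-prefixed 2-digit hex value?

s_0 = ciphertext = 0xBA
s_1 = InvRound(s_0, k_4) = 0xA8
s_2 = InvRound(s_1, k_3) = 0xB4
s_3 = InvRound(s_2, k_2) = 0x76
s_4 = InvRound(s_3, k_1) = 0x1F
s_5 = InvRound(s_4, k_0) = 0x36

0x36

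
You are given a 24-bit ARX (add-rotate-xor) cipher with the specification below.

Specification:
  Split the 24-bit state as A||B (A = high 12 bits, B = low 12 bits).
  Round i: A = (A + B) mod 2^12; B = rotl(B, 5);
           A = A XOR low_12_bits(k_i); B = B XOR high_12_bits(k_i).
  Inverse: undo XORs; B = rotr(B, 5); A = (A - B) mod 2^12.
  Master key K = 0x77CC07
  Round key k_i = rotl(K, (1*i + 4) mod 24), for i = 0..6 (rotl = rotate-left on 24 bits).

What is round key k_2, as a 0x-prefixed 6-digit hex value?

0xF301DD

K = 0x77CC07
k_0 = rotl(K, (1*0+4) mod 24) = rotl(K, 4) = 0x7CC077
k_1 = rotl(K, (1*1+4) mod 24) = rotl(K, 5) = 0xF980EE
k_2 = rotl(K, (1*2+4) mod 24) = rotl(K, 6) = 0xF301DD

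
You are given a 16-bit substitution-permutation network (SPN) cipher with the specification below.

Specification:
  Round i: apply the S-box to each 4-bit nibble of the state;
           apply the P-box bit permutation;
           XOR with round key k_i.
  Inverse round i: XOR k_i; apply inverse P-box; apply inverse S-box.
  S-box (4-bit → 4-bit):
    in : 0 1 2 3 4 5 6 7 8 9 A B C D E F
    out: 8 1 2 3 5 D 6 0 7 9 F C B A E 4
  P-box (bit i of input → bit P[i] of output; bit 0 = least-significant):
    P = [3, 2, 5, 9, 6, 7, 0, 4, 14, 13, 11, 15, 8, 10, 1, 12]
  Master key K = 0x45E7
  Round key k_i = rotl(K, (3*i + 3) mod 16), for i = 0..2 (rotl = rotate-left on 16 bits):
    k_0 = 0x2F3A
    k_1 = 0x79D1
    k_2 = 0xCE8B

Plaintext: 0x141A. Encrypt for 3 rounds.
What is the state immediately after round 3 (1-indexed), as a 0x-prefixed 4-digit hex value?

0x037E

s_0 = plaintext = 0x141A
s_1 = Round(s_0, k_0) = 0x6456
s_2 = Round(s_1, k_1) = 0x35A6
s_3 = Round(s_2, k_2) = 0x037E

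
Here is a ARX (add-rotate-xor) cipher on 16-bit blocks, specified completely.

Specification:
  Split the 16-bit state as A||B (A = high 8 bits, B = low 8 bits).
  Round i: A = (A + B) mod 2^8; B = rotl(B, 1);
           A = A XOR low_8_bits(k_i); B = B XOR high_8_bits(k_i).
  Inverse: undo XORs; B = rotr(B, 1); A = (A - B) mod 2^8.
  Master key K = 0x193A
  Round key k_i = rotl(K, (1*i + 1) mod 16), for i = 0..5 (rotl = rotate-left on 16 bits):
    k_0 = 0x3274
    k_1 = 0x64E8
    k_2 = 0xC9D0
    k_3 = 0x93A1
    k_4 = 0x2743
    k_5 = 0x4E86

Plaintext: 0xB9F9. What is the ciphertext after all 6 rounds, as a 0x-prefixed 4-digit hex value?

0x217E

s_0 = plaintext = 0xB9F9
s_1 = Round(s_0, k_0) = 0xC6C1
s_2 = Round(s_1, k_1) = 0x6FE7
s_3 = Round(s_2, k_2) = 0x8606
s_4 = Round(s_3, k_3) = 0x2D9F
s_5 = Round(s_4, k_4) = 0x8F18
s_6 = Round(s_5, k_5) = 0x217E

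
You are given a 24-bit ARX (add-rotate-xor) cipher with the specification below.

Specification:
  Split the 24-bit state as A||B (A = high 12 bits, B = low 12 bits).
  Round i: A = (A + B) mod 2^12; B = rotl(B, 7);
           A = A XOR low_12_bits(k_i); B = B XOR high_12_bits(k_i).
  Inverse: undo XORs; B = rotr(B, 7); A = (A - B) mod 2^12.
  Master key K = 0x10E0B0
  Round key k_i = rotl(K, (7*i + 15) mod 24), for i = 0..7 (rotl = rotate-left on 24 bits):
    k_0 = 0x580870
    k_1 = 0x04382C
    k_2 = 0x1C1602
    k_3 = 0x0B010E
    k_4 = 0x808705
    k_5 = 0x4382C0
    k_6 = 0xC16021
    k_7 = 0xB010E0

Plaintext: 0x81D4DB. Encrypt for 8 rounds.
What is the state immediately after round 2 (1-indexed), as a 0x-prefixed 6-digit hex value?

s_0 = plaintext = 0x81D4DB
s_1 = Round(s_0, k_0) = 0x488826
s_2 = Round(s_1, k_1) = 0x482302
s_3 = Round(s_2, k_2) = 0x1860D9
s_4 = Round(s_3, k_3) = 0x351C36
s_5 = Round(s_4, k_4) = 0x882369
s_6 = Round(s_5, k_5) = 0x92B0A3
s_7 = Round(s_6, k_6) = 0x9EFD93
s_8 = Round(s_7, k_7) = 0x7622ED

0x482302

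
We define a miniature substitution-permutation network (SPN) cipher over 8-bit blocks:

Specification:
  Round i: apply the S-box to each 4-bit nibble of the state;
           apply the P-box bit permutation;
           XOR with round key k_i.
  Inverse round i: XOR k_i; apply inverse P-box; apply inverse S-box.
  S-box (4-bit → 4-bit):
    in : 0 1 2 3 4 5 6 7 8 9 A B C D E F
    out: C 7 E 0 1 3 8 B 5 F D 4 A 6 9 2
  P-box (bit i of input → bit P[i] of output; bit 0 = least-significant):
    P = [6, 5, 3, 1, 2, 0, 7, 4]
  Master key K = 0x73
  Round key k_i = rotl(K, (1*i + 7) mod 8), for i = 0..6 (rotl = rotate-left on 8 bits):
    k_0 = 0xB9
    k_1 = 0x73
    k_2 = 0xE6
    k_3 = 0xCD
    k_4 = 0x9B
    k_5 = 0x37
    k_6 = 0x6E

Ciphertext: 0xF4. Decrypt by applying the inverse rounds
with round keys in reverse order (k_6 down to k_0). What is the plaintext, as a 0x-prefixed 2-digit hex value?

s_0 = ciphertext = 0xF4
s_1 = InvRound(s_0, k_6) = 0x00
s_2 = InvRound(s_1, k_5) = 0x7C
s_3 = InvRound(s_2, k_4) = 0x17
s_4 = InvRound(s_3, k_3) = 0x0A
s_5 = InvRound(s_4, k_2) = 0x81
s_6 = InvRound(s_5, k_1) = 0x07
s_7 = InvRound(s_6, k_0) = 0xA2

0xA2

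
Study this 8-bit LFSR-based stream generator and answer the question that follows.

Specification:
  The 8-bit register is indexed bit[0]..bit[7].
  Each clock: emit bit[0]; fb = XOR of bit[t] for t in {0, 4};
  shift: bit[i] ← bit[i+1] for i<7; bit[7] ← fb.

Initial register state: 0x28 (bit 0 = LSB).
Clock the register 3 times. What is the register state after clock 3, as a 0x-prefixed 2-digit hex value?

0x45

reg_0 = 0x28
clock 1: out=0, reg = 0x14
clock 2: out=0, reg = 0x8A
clock 3: out=0, reg = 0x45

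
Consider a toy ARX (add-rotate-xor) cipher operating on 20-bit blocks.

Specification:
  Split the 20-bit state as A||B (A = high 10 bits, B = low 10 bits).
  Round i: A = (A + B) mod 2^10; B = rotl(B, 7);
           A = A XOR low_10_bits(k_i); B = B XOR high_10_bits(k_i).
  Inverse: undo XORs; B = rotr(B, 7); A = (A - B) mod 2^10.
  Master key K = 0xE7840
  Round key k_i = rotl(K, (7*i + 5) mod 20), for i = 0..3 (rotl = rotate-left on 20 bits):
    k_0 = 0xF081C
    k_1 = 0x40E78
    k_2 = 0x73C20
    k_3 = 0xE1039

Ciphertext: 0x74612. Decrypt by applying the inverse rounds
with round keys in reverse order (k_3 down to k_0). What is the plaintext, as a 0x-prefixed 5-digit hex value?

s_0 = ciphertext = 0x74612
s_1 = InvRound(s_0, k_3) = 0x4D4B3
s_2 = InvRound(s_1, k_2) = 0x4CFE2
s_3 = InvRound(s_2, k_1) = 0x0FB0D
s_4 = InvRound(s_3, k_0) = 0x6A679

0x6A679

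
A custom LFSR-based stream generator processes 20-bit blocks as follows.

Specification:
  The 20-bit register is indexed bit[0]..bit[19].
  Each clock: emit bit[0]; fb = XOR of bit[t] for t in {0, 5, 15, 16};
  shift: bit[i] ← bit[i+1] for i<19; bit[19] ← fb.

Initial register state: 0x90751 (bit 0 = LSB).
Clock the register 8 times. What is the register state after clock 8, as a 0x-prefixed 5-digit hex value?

reg_0 = 0x90751
clock 1: out=1, reg = 0x483A8
clock 2: out=0, reg = 0x241D4
clock 3: out=0, reg = 0x120EA
clock 4: out=0, reg = 0x09075
clock 5: out=1, reg = 0x8483A
clock 6: out=0, reg = 0xC241D
clock 7: out=1, reg = 0xE120E
clock 8: out=0, reg = 0x70907

0x70907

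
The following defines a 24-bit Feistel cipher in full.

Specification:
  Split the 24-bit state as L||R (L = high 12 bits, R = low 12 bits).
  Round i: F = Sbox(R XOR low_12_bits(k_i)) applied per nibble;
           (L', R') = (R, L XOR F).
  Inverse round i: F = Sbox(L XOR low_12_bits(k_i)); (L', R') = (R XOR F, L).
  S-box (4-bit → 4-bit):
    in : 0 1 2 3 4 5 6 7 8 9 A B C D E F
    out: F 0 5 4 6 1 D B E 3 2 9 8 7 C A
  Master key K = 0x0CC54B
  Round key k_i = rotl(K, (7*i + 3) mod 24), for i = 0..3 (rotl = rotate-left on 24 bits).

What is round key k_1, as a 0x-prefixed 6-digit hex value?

K = 0x0CC54B
k_0 = rotl(K, (7*0+3) mod 24) = rotl(K, 3) = 0x662A58
k_1 = rotl(K, (7*1+3) mod 24) = rotl(K, 10) = 0x152C33

0x152C33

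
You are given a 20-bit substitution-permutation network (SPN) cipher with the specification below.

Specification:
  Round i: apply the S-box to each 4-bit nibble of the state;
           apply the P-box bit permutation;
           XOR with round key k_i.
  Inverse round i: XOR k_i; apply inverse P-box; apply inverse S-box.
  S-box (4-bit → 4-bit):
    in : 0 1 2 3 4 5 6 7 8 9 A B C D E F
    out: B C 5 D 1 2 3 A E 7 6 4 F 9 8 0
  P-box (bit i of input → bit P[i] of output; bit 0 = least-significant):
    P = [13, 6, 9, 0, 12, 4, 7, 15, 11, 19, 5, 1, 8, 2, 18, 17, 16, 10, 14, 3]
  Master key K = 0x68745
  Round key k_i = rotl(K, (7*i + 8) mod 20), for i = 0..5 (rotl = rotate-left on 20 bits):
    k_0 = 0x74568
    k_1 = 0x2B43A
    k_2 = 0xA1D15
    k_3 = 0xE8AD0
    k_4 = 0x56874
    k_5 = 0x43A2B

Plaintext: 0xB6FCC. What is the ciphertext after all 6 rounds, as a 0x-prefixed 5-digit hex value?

s_0 = plaintext = 0xB6FCC
s_1 = Round(s_0, k_0) = 0x7B6BD
s_2 = Round(s_1, k_1) = 0xE98B3
s_3 = Round(s_2, k_2) = 0x63EBA
s_4 = Round(s_3, k_3) = 0x98D12
s_5 = Round(s_4, k_4) = 0x286F2
s_6 = Round(s_5, k_5) = 0xB502F

0xB502F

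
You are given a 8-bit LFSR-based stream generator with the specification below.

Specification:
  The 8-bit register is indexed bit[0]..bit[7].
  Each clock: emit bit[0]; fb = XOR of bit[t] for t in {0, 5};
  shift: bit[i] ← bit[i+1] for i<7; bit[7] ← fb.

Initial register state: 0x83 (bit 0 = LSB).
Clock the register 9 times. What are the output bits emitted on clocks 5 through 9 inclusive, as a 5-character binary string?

00011

reg_0 = 0x83
clock 1: out=1, reg = 0xC1
clock 2: out=1, reg = 0xE0
clock 3: out=0, reg = 0xF0
clock 4: out=0, reg = 0xF8
clock 5: out=0, reg = 0xFC
clock 6: out=0, reg = 0xFE
clock 7: out=0, reg = 0xFF
clock 8: out=1, reg = 0x7F
clock 9: out=1, reg = 0x3F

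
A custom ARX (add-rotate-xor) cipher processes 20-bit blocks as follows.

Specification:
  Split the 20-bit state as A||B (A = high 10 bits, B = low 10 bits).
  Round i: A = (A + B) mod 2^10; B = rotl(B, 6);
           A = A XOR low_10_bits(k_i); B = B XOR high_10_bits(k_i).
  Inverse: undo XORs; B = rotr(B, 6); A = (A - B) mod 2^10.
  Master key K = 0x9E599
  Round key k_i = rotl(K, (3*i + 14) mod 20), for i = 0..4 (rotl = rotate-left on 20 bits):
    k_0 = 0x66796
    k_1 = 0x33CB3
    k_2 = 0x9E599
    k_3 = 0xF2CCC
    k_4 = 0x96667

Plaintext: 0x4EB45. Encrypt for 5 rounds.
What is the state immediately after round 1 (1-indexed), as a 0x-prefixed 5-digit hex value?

s_0 = plaintext = 0x4EB45
s_1 = Round(s_0, k_0) = 0xFA4ED
s_2 = Round(s_1, k_1) = 0x19781
s_3 = Round(s_2, k_2) = 0x9FE01
s_4 = Round(s_3, k_3) = 0x133AB
s_5 = Round(s_4, k_4) = 0x640A3

0xFA4ED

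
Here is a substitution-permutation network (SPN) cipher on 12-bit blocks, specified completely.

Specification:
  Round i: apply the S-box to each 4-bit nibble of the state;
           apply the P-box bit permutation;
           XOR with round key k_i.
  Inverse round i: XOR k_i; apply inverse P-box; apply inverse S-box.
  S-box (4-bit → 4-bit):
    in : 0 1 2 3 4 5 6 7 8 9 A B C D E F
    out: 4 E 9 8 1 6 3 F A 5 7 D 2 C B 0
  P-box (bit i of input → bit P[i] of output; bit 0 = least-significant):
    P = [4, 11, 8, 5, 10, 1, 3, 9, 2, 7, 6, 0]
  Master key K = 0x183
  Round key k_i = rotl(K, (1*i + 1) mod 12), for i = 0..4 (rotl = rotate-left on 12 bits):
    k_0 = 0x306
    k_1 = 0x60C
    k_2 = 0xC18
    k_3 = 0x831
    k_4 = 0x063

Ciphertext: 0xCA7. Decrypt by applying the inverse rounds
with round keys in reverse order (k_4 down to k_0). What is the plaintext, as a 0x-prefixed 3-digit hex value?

0x7D6

s_0 = ciphertext = 0xCA7
s_1 = InvRound(s_0, k_4) = 0xA4C
s_2 = InvRound(s_1, k_3) = 0xBD2
s_3 = InvRound(s_2, k_2) = 0x570
s_4 = InvRound(s_3, k_1) = 0x9DB
s_5 = InvRound(s_4, k_0) = 0x7D6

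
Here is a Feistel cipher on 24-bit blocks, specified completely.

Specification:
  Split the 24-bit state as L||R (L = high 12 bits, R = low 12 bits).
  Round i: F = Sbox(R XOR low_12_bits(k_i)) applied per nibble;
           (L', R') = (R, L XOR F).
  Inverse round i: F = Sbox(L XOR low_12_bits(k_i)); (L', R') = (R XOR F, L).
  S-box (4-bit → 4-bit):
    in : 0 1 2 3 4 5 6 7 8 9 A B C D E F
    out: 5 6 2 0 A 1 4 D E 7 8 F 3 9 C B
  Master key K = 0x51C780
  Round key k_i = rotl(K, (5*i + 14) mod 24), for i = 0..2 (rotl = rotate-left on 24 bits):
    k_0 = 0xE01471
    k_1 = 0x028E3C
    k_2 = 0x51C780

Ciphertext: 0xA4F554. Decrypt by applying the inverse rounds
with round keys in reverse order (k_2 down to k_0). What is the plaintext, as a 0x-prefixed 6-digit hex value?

s_0 = ciphertext = 0xA4F554
s_1 = InvRound(s_0, k_2) = 0xC6FA4F
s_2 = InvRound(s_1, k_1) = 0x85FC6F
s_3 = InvRound(s_2, k_0) = 0xF4385F

0xF4385F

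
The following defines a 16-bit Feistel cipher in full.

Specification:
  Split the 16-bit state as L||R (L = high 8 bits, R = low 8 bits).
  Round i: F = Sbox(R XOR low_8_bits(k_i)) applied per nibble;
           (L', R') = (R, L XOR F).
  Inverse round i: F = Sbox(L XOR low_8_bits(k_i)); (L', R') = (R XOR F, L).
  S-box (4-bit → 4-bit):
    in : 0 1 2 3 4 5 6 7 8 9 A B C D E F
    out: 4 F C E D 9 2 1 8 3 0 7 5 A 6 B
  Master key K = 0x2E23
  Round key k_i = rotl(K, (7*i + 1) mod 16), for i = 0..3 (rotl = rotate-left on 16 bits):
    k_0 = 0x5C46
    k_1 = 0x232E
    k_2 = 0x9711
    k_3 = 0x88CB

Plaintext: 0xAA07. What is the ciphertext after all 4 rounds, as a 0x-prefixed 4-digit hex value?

0xFA7F

s_0 = plaintext = 0xAA07
s_1 = Round(s_0, k_0) = 0x0775
s_2 = Round(s_1, k_1) = 0x7590
s_3 = Round(s_2, k_2) = 0x90FA
s_4 = Round(s_3, k_3) = 0xFA7F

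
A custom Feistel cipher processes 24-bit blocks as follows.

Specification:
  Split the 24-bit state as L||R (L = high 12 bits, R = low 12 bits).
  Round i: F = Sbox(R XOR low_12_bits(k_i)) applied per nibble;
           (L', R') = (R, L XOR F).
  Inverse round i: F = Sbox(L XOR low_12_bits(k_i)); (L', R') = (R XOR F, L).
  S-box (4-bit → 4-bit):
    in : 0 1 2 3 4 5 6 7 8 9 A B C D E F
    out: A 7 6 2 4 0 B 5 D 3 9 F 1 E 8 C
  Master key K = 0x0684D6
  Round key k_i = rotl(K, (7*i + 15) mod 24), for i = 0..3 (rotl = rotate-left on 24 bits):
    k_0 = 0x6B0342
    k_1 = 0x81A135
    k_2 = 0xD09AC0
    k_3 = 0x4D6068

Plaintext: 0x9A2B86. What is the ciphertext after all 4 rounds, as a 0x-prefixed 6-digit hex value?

s_0 = plaintext = 0x9A2B86
s_1 = Round(s_0, k_0) = 0xB864B6
s_2 = Round(s_1, k_1) = 0x4B6B54
s_3 = Round(s_2, k_2) = 0xB54382
s_4 = Round(s_3, k_3) = 0x3829DD

0x3829DD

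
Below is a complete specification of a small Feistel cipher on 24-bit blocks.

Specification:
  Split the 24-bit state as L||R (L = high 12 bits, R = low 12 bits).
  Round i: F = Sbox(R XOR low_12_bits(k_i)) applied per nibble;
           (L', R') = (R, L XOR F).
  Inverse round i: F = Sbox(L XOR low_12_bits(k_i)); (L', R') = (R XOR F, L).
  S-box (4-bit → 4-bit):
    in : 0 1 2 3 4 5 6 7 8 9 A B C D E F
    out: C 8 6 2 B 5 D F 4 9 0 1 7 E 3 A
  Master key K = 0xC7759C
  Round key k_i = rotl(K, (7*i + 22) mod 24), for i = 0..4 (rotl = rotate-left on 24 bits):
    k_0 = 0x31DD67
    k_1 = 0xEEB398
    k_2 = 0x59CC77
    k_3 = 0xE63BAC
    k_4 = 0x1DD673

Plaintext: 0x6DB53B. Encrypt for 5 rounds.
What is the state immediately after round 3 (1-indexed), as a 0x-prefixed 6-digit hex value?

s_0 = plaintext = 0x6DB53B
s_1 = Round(s_0, k_0) = 0x53B28C
s_2 = Round(s_1, k_1) = 0x28CDB0
s_3 = Round(s_2, k_2) = 0xDB0AF3
s_4 = Round(s_3, k_3) = 0xAF35EA
s_5 = Round(s_4, k_4) = 0x5EA86A

0xDB0AF3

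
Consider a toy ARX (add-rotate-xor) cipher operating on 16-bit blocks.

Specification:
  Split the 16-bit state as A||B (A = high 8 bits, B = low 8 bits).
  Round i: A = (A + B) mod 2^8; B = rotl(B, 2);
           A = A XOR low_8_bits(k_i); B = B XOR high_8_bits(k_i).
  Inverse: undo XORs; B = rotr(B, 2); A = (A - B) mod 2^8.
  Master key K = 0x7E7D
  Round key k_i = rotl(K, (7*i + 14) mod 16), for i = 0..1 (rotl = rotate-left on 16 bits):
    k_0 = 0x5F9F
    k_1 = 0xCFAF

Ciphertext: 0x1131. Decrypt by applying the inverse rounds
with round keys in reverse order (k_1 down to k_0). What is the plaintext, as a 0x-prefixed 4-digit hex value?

0x2838

s_0 = ciphertext = 0x1131
s_1 = InvRound(s_0, k_1) = 0xFFBF
s_2 = InvRound(s_1, k_0) = 0x2838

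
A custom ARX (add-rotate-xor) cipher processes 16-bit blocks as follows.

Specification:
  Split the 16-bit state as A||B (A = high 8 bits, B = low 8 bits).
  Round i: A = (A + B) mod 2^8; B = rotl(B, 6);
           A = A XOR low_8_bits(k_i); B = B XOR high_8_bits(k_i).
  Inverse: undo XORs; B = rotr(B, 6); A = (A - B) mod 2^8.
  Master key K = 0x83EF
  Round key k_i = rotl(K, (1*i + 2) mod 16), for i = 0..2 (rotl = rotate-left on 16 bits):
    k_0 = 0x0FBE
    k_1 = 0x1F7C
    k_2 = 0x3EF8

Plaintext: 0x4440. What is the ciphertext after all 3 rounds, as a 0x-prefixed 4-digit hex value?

0x0508

s_0 = plaintext = 0x4440
s_1 = Round(s_0, k_0) = 0x3A1F
s_2 = Round(s_1, k_1) = 0x25D8
s_3 = Round(s_2, k_2) = 0x0508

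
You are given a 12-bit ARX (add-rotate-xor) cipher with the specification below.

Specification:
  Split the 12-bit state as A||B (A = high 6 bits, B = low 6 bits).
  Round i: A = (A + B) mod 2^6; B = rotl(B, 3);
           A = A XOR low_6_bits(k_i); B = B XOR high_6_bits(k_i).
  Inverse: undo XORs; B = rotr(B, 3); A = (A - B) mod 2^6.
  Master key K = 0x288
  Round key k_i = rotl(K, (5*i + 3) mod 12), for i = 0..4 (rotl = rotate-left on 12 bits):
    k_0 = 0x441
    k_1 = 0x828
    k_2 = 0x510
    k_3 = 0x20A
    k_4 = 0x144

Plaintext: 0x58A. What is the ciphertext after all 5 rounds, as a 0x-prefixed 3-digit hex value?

s_0 = plaintext = 0x58A
s_1 = Round(s_0, k_0) = 0x840
s_2 = Round(s_1, k_1) = 0x260
s_3 = Round(s_2, k_2) = 0xE50
s_4 = Round(s_3, k_3) = 0x0CA
s_5 = Round(s_4, k_4) = 0x254

0x254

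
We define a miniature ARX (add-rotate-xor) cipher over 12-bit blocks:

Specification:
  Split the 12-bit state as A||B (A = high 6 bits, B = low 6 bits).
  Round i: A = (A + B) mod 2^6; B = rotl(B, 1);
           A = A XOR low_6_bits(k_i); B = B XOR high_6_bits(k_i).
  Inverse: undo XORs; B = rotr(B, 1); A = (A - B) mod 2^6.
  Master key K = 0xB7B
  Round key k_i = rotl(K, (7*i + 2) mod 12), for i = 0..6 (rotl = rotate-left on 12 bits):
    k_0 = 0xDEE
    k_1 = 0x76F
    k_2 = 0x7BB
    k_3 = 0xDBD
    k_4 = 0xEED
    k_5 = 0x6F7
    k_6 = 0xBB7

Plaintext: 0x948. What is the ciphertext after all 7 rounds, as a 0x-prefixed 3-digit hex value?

0x42F

s_0 = plaintext = 0x948
s_1 = Round(s_0, k_0) = 0x0E7
s_2 = Round(s_1, k_1) = 0x152
s_3 = Round(s_2, k_2) = 0xB3A
s_4 = Round(s_3, k_3) = 0x6C3
s_5 = Round(s_4, k_4) = 0xCFD
s_6 = Round(s_5, k_5) = 0x1E0
s_7 = Round(s_6, k_6) = 0x42F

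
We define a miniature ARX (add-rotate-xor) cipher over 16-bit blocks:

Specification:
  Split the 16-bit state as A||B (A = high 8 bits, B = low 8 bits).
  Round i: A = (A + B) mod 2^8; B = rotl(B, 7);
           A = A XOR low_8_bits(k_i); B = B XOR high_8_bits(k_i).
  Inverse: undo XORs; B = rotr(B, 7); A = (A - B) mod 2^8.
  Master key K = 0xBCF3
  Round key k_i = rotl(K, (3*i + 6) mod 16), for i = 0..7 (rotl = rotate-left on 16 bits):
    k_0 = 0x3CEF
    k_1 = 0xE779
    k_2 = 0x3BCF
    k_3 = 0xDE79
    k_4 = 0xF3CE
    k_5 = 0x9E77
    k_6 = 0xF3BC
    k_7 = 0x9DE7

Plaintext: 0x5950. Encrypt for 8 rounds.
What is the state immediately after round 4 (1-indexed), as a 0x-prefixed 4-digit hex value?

0xD538

s_0 = plaintext = 0x5950
s_1 = Round(s_0, k_0) = 0x4614
s_2 = Round(s_1, k_1) = 0x23ED
s_3 = Round(s_2, k_2) = 0xDFCD
s_4 = Round(s_3, k_3) = 0xD538
s_5 = Round(s_4, k_4) = 0xC3EF
s_6 = Round(s_5, k_5) = 0xC569
s_7 = Round(s_6, k_6) = 0x9247
s_8 = Round(s_7, k_7) = 0x3E3E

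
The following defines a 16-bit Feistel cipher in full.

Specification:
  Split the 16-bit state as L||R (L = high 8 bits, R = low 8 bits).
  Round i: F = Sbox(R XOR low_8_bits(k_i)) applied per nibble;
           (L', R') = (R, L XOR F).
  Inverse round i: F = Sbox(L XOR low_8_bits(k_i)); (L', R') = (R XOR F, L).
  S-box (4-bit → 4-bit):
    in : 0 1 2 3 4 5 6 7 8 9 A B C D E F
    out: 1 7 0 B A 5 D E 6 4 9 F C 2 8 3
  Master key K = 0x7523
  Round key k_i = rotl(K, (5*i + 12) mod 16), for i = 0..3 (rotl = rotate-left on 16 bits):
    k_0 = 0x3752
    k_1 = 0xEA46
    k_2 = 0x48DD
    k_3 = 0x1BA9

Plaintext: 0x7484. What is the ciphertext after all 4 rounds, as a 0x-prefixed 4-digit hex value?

0x50C3

s_0 = plaintext = 0x7484
s_1 = Round(s_0, k_0) = 0x8459
s_2 = Round(s_1, k_1) = 0x59F7
s_3 = Round(s_2, k_2) = 0xF750
s_4 = Round(s_3, k_3) = 0x50C3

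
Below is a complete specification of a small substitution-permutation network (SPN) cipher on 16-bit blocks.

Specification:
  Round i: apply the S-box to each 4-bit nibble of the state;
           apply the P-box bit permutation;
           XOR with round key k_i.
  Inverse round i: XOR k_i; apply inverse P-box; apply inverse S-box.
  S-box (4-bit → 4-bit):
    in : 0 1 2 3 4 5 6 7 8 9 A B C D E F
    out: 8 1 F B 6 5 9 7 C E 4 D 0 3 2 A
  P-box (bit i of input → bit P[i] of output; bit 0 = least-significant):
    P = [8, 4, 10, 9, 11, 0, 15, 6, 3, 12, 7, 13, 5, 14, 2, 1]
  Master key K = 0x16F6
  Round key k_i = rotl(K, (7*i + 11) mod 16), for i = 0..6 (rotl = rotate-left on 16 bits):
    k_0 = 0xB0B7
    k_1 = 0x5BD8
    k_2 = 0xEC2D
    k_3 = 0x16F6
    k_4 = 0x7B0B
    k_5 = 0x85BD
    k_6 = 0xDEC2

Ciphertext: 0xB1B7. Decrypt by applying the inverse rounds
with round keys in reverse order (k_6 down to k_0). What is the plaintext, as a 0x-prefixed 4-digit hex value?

s_0 = ciphertext = 0xB1B7
s_1 = InvRound(s_0, k_6) = 0x7032
s_2 = InvRound(s_1, k_5) = 0x9245
s_3 = InvRound(s_2, k_4) = 0x96B1
s_4 = InvRound(s_3, k_3) = 0x8C9C
s_5 = InvRound(s_4, k_2) = 0xD8EE
s_6 = InvRound(s_5, k_1) = 0xBCA3
s_7 = InvRound(s_6, k_0) = 0xAC14

0xAC14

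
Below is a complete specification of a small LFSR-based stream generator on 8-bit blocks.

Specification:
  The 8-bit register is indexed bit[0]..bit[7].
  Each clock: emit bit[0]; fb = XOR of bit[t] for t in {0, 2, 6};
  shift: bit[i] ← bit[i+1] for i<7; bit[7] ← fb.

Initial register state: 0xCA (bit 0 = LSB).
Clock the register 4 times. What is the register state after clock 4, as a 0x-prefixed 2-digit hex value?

reg_0 = 0xCA
clock 1: out=0, reg = 0xE5
clock 2: out=1, reg = 0xF2
clock 3: out=0, reg = 0xF9
clock 4: out=1, reg = 0x7C

0x7C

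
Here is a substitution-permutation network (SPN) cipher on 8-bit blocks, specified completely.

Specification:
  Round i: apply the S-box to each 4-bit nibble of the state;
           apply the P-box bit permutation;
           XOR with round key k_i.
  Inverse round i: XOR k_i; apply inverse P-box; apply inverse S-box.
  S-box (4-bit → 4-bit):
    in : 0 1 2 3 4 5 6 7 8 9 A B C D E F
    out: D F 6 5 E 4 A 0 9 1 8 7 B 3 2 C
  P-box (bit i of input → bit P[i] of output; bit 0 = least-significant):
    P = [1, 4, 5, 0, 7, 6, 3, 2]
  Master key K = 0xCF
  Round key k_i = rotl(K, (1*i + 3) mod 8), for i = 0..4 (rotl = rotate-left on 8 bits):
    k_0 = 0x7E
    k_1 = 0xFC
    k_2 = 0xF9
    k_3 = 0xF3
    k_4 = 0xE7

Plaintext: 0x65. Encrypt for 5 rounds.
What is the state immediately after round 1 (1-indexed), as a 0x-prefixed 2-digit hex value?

s_0 = plaintext = 0x65
s_1 = Round(s_0, k_0) = 0x1A
s_2 = Round(s_1, k_1) = 0x31
s_3 = Round(s_2, k_2) = 0x42
s_4 = Round(s_3, k_3) = 0x8F
s_5 = Round(s_4, k_4) = 0x42

0x1A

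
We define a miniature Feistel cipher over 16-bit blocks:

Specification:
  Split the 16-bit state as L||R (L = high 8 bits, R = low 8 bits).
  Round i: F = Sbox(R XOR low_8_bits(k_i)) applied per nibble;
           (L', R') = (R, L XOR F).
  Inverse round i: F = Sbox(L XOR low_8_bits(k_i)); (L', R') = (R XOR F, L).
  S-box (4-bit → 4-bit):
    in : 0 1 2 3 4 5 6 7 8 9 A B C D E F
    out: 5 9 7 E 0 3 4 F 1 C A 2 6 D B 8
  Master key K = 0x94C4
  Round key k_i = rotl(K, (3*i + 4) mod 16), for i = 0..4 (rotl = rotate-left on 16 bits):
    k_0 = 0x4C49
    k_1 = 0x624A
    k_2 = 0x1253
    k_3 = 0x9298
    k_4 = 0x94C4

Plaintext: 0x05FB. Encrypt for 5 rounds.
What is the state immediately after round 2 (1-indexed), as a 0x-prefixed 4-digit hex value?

s_0 = plaintext = 0x05FB
s_1 = Round(s_0, k_0) = 0xFB22
s_2 = Round(s_1, k_1) = 0x22BA
s_3 = Round(s_2, k_2) = 0xBA9E
s_4 = Round(s_3, k_3) = 0x9EEE
s_5 = Round(s_4, k_4) = 0xEEE4

0x22BA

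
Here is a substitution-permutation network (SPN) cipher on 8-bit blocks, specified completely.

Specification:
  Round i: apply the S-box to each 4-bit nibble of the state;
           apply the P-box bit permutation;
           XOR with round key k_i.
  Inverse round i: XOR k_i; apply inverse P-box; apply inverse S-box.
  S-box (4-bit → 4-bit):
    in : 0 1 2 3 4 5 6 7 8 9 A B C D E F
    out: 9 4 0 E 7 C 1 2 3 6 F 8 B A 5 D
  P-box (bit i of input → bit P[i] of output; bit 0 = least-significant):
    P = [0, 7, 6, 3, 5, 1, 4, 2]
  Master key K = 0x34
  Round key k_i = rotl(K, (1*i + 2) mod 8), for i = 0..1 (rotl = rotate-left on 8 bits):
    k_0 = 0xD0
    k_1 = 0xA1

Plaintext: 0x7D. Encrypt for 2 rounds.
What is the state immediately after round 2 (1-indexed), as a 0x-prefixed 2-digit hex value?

0x7C

s_0 = plaintext = 0x7D
s_1 = Round(s_0, k_0) = 0x5A
s_2 = Round(s_1, k_1) = 0x7C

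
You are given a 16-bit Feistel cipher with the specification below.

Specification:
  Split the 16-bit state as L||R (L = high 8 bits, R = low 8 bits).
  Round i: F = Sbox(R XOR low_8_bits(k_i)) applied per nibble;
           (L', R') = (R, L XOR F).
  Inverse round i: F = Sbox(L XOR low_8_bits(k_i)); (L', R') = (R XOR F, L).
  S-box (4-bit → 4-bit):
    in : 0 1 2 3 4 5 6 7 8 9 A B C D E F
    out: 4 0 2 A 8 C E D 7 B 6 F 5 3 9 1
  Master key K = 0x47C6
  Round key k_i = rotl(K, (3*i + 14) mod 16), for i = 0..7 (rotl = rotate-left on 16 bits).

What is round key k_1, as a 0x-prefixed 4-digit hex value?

K = 0x47C6
k_0 = rotl(K, (3*0+14) mod 16) = rotl(K, 14) = 0x91F1
k_1 = rotl(K, (3*1+14) mod 16) = rotl(K, 1) = 0x8F8C

0x8F8C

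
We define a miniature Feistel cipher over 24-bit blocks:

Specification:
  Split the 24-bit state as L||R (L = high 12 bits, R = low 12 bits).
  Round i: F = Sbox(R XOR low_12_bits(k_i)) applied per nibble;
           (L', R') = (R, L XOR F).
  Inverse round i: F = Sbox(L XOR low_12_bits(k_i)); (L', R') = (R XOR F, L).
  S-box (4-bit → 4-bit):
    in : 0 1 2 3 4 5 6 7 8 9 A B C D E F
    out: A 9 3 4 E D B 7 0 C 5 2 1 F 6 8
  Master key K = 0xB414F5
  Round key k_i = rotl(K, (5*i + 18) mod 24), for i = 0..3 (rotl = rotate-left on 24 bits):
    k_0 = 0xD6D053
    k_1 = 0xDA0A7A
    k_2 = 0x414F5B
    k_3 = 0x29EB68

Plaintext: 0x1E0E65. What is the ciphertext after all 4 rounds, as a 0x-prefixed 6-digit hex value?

0x1BC462

s_0 = plaintext = 0x1E0E65
s_1 = Round(s_0, k_0) = 0xE657AB
s_2 = Round(s_1, k_1) = 0x7AB19C
s_3 = Round(s_2, k_2) = 0x19C1BC
s_4 = Round(s_3, k_3) = 0x1BC462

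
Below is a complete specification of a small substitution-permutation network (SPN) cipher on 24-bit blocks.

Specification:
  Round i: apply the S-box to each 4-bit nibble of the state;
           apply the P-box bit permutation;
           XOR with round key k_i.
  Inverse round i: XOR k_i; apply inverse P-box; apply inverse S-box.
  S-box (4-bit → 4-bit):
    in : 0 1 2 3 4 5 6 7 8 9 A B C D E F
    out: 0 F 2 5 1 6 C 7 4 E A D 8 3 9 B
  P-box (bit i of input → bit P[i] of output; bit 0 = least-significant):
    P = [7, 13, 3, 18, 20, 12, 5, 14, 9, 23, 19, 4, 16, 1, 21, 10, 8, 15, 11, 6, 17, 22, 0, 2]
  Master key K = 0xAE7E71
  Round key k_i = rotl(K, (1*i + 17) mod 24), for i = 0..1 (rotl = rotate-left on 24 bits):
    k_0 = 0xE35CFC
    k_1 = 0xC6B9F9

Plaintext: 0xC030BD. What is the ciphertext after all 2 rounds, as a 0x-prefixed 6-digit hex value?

s_0 = plaintext = 0xC030BD
s_1 = Round(s_0, k_0) = 0xD23C58
s_2 = Round(s_1, k_1) = 0xA529C1

0xA529C1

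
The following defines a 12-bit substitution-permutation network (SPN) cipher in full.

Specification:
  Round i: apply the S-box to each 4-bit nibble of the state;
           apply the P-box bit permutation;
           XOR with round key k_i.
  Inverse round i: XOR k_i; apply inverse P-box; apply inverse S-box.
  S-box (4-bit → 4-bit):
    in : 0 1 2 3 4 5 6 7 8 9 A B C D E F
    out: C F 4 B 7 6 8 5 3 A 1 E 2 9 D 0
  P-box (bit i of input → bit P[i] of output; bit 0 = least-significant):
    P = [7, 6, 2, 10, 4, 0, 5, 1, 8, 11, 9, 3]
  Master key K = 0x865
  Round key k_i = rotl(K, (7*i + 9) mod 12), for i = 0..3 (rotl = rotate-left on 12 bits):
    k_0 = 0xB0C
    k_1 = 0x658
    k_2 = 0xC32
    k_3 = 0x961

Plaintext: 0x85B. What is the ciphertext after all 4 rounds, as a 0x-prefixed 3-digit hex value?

s_0 = plaintext = 0x85B
s_1 = Round(s_0, k_0) = 0x669
s_2 = Round(s_1, k_1) = 0x212
s_3 = Round(s_2, k_2) = 0xE05
s_4 = Round(s_3, k_3) = 0xA0F

0xA0F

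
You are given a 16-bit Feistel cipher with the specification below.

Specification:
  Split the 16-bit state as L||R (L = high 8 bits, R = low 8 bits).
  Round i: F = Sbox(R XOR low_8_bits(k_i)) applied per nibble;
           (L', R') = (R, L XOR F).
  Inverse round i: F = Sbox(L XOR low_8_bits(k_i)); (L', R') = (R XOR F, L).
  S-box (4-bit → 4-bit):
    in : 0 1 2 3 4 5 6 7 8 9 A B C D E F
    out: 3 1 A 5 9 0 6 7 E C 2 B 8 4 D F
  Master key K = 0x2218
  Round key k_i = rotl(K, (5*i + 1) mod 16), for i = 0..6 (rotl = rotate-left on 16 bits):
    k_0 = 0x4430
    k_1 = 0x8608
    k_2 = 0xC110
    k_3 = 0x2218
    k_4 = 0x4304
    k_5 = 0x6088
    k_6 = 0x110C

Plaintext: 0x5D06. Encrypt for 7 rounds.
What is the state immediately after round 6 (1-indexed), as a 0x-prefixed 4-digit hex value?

0x4F02

s_0 = plaintext = 0x5D06
s_1 = Round(s_0, k_0) = 0x060B
s_2 = Round(s_1, k_1) = 0x0B33
s_3 = Round(s_2, k_2) = 0x33AE
s_4 = Round(s_3, k_3) = 0xAE85
s_5 = Round(s_4, k_4) = 0x854F
s_6 = Round(s_5, k_5) = 0x4F02
s_7 = Round(s_6, k_6) = 0x0272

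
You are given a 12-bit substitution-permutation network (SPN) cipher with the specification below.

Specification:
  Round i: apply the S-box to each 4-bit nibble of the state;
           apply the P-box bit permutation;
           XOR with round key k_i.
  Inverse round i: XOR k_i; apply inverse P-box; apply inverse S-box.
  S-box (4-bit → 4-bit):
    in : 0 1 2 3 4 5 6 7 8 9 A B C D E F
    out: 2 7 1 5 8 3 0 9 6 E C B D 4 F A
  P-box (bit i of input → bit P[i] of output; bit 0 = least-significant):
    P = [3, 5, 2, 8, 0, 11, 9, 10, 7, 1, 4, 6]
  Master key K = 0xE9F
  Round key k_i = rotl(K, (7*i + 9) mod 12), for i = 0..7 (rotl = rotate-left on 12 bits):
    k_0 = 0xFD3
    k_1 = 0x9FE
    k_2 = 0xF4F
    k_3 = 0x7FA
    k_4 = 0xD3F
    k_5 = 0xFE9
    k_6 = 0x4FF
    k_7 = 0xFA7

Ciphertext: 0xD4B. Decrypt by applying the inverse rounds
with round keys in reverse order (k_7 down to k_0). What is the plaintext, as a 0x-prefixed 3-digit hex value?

0x609

s_0 = ciphertext = 0xD4B
s_1 = InvRound(s_0, k_7) = 0x7D1
s_2 = InvRound(s_1, k_6) = 0x0DE
s_3 = InvRound(s_2, k_5) = 0x8E9
s_4 = InvRound(s_3, k_4) = 0xE4A
s_5 = InvRound(s_4, k_3) = 0x30F
s_6 = InvRound(s_5, k_2) = 0x4F6
s_7 = InvRound(s_6, k_1) = 0x6F7
s_8 = InvRound(s_7, k_0) = 0x609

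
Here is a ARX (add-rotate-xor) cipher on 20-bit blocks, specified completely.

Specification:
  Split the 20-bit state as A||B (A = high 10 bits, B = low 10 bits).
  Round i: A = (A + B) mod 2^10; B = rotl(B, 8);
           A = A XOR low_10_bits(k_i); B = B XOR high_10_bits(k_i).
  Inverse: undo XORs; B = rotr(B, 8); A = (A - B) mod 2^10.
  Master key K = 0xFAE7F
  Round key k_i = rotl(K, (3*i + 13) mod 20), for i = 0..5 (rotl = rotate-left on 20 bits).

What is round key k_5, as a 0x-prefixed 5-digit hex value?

0xE7FFA

K = 0xFAE7F
k_0 = rotl(K, (3*0+13) mod 20) = rotl(K, 13) = 0xFFF5C
k_1 = rotl(K, (3*1+13) mod 20) = rotl(K, 16) = 0xFFAE7
k_2 = rotl(K, (3*2+13) mod 20) = rotl(K, 19) = 0xFD73F
k_3 = rotl(K, (3*3+13) mod 20) = rotl(K, 2) = 0xEB9FF
k_4 = rotl(K, (3*4+13) mod 20) = rotl(K, 5) = 0x5CFFF
k_5 = rotl(K, (3*5+13) mod 20) = rotl(K, 8) = 0xE7FFA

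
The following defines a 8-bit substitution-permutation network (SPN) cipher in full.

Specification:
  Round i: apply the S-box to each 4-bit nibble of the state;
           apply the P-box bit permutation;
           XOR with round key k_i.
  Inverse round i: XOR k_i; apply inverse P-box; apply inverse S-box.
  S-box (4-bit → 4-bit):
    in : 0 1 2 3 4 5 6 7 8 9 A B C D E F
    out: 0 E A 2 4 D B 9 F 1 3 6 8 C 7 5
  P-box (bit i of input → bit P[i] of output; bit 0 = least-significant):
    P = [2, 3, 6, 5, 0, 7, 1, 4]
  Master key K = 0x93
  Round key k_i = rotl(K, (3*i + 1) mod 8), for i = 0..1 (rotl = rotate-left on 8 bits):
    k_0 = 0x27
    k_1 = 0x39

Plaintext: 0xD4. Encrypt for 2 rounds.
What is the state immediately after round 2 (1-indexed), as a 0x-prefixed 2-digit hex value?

0x4C

s_0 = plaintext = 0xD4
s_1 = Round(s_0, k_0) = 0x75
s_2 = Round(s_1, k_1) = 0x4C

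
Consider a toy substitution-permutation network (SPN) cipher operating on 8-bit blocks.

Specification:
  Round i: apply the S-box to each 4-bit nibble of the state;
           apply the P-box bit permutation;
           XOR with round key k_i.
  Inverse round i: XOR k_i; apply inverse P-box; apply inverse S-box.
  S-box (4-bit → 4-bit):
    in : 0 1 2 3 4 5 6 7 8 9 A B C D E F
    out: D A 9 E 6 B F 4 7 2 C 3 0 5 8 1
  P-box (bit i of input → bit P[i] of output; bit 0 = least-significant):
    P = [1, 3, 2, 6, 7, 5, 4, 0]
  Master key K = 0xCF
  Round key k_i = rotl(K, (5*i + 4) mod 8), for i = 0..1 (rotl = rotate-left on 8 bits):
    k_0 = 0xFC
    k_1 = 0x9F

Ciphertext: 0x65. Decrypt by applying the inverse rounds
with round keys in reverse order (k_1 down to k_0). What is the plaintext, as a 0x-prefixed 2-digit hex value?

0x31

s_0 = ciphertext = 0x65
s_1 = InvRound(s_0, k_1) = 0x85
s_2 = InvRound(s_1, k_0) = 0x31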